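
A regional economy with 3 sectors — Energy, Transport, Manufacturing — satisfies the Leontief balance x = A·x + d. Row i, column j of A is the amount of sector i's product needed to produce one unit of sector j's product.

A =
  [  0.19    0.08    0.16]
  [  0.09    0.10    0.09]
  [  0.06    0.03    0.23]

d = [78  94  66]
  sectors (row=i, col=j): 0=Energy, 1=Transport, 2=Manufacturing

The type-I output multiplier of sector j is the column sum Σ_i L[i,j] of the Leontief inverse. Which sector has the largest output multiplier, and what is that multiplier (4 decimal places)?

Manufacturing (1.7649)

Form M = I − A:
  [  0.81   -0.08   -0.16]
  [ -0.09    0.90   -0.09]
  [ -0.06   -0.03    0.77]
Leontief inverse L = M⁻¹:
  [  1.2687    0.1220    0.2779]
  [  0.1373    1.1287    0.1604]
  [  0.1042    0.0535    1.3266]
Total output x = L · d:
  x_0 = 1.2687·78 + 0.1220·94 + 0.2779·66 = 128.7720
  x_1 = 0.1373·78 + 1.1287·94 + 0.1604·66 = 127.3928
  x_2 = 0.1042·78 + 0.0535·94 + 1.3266·66 = 100.7118
Output multipliers (column sums of L):
  Energy: 1.5102
  Transport: 1.3042
  Manufacturing: 1.7649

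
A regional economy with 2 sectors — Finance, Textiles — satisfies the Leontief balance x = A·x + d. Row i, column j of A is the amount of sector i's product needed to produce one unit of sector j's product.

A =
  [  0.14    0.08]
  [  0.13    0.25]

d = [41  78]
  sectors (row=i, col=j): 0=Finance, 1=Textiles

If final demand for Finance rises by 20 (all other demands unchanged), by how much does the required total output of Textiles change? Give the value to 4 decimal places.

4.0971

Form M = I − A:
  [  0.86   -0.08]
  [ -0.13    0.75]
Leontief inverse L = M⁻¹:
  [  1.1818    0.1261]
  [  0.2049    1.3552]
Total output x = L · d:
  x_0 = 1.1818·41 + 0.1261·78 = 58.2887
  x_1 = 0.2049·41 + 1.3552·78 = 114.1034
Δx_1 = L[1,0] · Δd_0 = 0.2049 · 20 = 4.0971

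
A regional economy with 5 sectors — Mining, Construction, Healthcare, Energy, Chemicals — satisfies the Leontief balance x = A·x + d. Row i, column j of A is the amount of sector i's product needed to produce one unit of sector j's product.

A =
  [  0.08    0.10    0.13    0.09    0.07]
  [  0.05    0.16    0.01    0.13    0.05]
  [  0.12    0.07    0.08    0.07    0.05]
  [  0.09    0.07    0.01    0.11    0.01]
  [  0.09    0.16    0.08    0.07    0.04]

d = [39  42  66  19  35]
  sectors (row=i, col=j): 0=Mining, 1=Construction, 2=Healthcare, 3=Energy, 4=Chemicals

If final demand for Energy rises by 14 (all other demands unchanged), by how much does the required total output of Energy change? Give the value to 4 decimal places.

16.2267

Form M = I − A:
  [  0.92   -0.10   -0.13   -0.09   -0.07]
  [ -0.05    0.84   -0.01   -0.13   -0.05]
  [ -0.12   -0.07    0.92   -0.07   -0.05]
  [ -0.09   -0.07   -0.01    0.89   -0.01]
  [ -0.09   -0.16   -0.08   -0.07    0.96]
Leontief inverse L = M⁻¹:
  [  1.1461    0.1845    0.1748    0.1648    0.1040]
  [  0.0988    1.2363    0.0361    0.1994    0.0756]
  [  0.1747    0.1405    1.1216    0.1327    0.0799]
  [  0.1273    0.1202    0.0344    1.1590    0.0294]
  [  0.1478    0.2438    0.1184    0.1442    1.0728]
Total output x = L · d:
  x_0 = 1.1461·39 + 0.1845·42 + 0.1748·66 + 0.1648·19 + 0.1040·35 = 70.7546
  x_1 = 0.0988·39 + 1.2363·42 + 0.0361·66 + 0.1994·19 + 0.0756·35 = 64.5923
  x_2 = 0.1747·39 + 0.1405·42 + 1.1216·66 + 0.1327·19 + 0.0799·35 = 92.0554
  x_3 = 0.1273·39 + 0.1202·42 + 0.0344·66 + 1.1590·19 + 0.0294·35 = 35.3382
  x_4 = 0.1478·39 + 0.2438·42 + 0.1184·66 + 0.1442·19 + 1.0728·35 = 64.1050
Δx_3 = L[3,3] · Δd_3 = 1.1590 · 14 = 16.2267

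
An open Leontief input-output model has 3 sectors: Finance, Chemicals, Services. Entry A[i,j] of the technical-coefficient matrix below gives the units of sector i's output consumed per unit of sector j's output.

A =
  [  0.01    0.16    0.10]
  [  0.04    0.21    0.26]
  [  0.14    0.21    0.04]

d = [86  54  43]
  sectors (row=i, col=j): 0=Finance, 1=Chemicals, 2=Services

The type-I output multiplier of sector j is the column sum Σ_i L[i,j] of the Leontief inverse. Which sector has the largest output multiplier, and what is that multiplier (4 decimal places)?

Form M = I − A:
  [  0.99   -0.16   -0.10]
  [ -0.04    0.79   -0.26]
  [ -0.14   -0.21    0.96]
Leontief inverse L = M⁻¹:
  [  1.0459    0.2595    0.1792]
  [  0.1112    1.3916    0.3885]
  [  0.1768    0.3423    1.1528]
Total output x = L · d:
  x_0 = 1.0459·86 + 0.2595·54 + 0.1792·43 = 111.6684
  x_1 = 0.1112·86 + 1.3916·54 + 0.3885·43 = 101.4106
  x_2 = 0.1768·86 + 0.3423·54 + 1.1528·43 = 83.2602
Output multipliers (column sums of L):
  Finance: 1.3339
  Chemicals: 1.9933
  Services: 1.7205

Chemicals (1.9933)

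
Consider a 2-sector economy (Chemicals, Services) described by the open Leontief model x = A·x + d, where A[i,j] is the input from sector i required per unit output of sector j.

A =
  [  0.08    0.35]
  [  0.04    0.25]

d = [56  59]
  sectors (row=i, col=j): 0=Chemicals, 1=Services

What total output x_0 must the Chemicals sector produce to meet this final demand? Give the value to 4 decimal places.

Form M = I − A:
  [  0.92   -0.35]
  [ -0.04    0.75]
Leontief inverse L = M⁻¹:
  [  1.1095    0.5178]
  [  0.0592    1.3609]
Total output x = L · d:
  x_0 = 1.1095·56 + 0.5178·59 = 92.6775
  x_1 = 0.0592·56 + 1.3609·59 = 83.6095

92.6775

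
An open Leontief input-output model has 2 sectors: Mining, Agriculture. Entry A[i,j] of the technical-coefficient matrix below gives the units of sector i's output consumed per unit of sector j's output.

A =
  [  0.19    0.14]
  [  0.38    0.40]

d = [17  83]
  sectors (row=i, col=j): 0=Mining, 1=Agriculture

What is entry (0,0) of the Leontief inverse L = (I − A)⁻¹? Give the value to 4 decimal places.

L[0,0] = 1.3863

Form M = I − A:
  [  0.81   -0.14]
  [ -0.38    0.60]
Leontief inverse L = M⁻¹:
  [  1.3863    0.3235]
  [  0.8780    1.8715]
Total output x = L · d:
  x_0 = 1.3863·17 + 0.3235·83 = 50.4159
  x_1 = 0.8780·17 + 1.8715·83 = 170.2634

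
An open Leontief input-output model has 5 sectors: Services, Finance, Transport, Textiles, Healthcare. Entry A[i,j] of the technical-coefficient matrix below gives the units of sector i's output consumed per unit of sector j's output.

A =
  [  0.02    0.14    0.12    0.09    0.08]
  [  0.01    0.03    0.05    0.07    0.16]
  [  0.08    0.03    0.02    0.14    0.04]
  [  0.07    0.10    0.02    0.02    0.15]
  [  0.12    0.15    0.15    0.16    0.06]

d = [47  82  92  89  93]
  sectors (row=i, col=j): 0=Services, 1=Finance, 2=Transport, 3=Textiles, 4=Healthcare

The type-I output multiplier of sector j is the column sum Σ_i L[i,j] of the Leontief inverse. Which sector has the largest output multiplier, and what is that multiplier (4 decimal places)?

Form M = I − A:
  [  0.98   -0.14   -0.12   -0.09   -0.08]
  [ -0.01    0.97   -0.05   -0.07   -0.16]
  [ -0.08   -0.03    0.98   -0.14   -0.04]
  [ -0.07   -0.10   -0.02    0.98   -0.15]
  [ -0.12   -0.15   -0.15   -0.16    0.94]
Leontief inverse L = M⁻¹:
  [  1.0671    0.2004    0.1684    0.1622    0.1580]
  [  0.0549    1.0888    0.0979    0.1319    0.2152]
  [  0.1122    0.0829    1.0571    0.1832    0.0979]
  [  0.1120    0.1639    0.0771    1.0884    0.2144]
  [  0.1819    0.2404    0.2189    0.2563    1.1704]
Total output x = L · d:
  x_0 = 1.0671·47 + 0.2004·82 + 0.1684·92 + 0.1622·89 + 0.1580·93 = 111.1989
  x_1 = 0.0549·47 + 1.0888·82 + 0.0979·92 + 0.1319·89 + 0.2152·93 = 132.6205
  x_2 = 0.1122·47 + 0.0829·82 + 1.0571·92 + 0.1832·89 + 0.0979·93 = 134.7364
  x_3 = 0.1120·47 + 0.1639·82 + 0.0771·92 + 1.0884·89 + 0.2144·93 = 142.6030
  x_4 = 0.1819·47 + 0.2404·82 + 0.2189·92 + 0.2563·89 + 1.1704·93 = 180.0680
Output multipliers (column sums of L):
  Services: 1.5281
  Finance: 1.7764
  Transport: 1.6194
  Textiles: 1.8220
  Healthcare: 1.8559

Healthcare (1.8559)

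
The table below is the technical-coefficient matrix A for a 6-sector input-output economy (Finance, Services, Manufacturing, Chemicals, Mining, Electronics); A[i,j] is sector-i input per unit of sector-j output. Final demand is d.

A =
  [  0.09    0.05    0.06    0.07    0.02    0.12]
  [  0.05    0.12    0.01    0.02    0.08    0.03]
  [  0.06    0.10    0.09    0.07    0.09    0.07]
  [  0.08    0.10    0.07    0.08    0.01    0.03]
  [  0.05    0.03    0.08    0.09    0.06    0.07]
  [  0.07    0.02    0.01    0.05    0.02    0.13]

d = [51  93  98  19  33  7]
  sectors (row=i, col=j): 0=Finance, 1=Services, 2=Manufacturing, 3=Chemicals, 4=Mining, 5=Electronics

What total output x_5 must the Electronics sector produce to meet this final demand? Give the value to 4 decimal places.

23.2652

Form M = I − A:
  [  0.91   -0.05   -0.06   -0.07   -0.02   -0.12]
  [ -0.05    0.88   -0.01   -0.02   -0.08   -0.03]
  [ -0.06   -0.10    0.91   -0.07   -0.09   -0.07]
  [ -0.08   -0.10   -0.07    0.92   -0.01   -0.03]
  [ -0.05   -0.03   -0.08   -0.09    0.94   -0.07]
  [ -0.07   -0.02   -0.01   -0.05   -0.02    0.87]
Leontief inverse L = M⁻¹:
  [  1.1355    0.0927    0.0902    0.1092    0.0456    0.1745]
  [  0.0803    1.1549    0.0315    0.0473    0.1049    0.0635]
  [  0.1100    0.1551    1.1295    0.1170    0.1276    0.1257]
  [  0.1202    0.1477    0.0994    1.1145    0.0380    0.0712]
  [  0.0915    0.0726    0.1136    0.1298    1.0867    0.1162]
  [  0.1035    0.0459    0.0293    0.0783    0.0347    1.1731]
Total output x = L · d:
  x_0 = 1.1355·51 + 0.0927·93 + 0.0902·98 + 0.1092·19 + 0.0456·33 + 0.1745·7 = 80.1702
  x_1 = 0.0803·51 + 1.1549·93 + 0.0315·98 + 0.0473·19 + 0.1049·33 + 0.0635·7 = 119.4008
  x_2 = 0.1100·51 + 0.1551·93 + 1.1295·98 + 0.1170·19 + 0.1276·33 + 0.1257·7 = 138.0312
  x_3 = 0.1202·51 + 0.1477·93 + 0.0994·98 + 1.1145·19 + 0.0380·33 + 0.0712·7 = 52.5334
  x_4 = 0.0915·51 + 0.0726·93 + 0.1136·98 + 0.1298·19 + 1.0867·33 + 0.1162·7 = 61.6911
  x_5 = 0.1035·51 + 0.0459·93 + 0.0293·98 + 0.0783·19 + 0.0347·33 + 1.1731·7 = 23.2652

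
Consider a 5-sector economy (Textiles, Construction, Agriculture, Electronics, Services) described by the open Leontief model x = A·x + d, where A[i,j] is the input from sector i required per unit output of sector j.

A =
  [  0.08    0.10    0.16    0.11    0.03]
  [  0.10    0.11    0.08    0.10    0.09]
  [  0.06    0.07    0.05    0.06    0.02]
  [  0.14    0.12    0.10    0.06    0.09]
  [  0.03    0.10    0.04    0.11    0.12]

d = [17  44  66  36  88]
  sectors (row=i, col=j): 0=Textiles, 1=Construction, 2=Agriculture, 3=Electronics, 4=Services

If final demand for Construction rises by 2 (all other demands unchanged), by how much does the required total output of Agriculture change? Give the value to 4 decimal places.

0.2326

Form M = I − A:
  [  0.92   -0.10   -0.16   -0.11   -0.03]
  [ -0.10    0.89   -0.08   -0.10   -0.09]
  [ -0.06   -0.07    0.95   -0.06   -0.02]
  [ -0.14   -0.12   -0.10    0.94   -0.09]
  [ -0.03   -0.10   -0.04   -0.11    0.88]
Leontief inverse L = M⁻¹:
  [  1.1515    0.1807    0.2313    0.1782    0.0812]
  [  0.1714    1.1953    0.1542    0.1746    0.1494]
  [  0.1007    0.1163    1.0920    0.0997    0.0503]
  [  0.2127    0.2085    0.1796    1.1398    0.1492]
  [  0.0899    0.1733    0.0975    0.1729    1.1771]
Total output x = L · d:
  x_0 = 1.1515·17 + 0.1807·44 + 0.2313·66 + 0.1782·36 + 0.0812·88 = 56.3595
  x_1 = 0.1714·17 + 1.1953·44 + 0.1542·66 + 0.1746·36 + 0.1494·88 = 85.1198
  x_2 = 0.1007·17 + 0.1163·44 + 1.0920·66 + 0.0997·36 + 0.0503·88 = 86.9227
  x_3 = 0.2127·17 + 0.2085·44 + 0.1796·66 + 1.1398·36 + 0.1492·88 = 78.8113
  x_4 = 0.0899·17 + 0.1733·44 + 0.0975·66 + 0.1729·36 + 1.1771·88 = 125.3965
Δx_2 = L[2,1] · Δd_1 = 0.1163 · 2 = 0.2326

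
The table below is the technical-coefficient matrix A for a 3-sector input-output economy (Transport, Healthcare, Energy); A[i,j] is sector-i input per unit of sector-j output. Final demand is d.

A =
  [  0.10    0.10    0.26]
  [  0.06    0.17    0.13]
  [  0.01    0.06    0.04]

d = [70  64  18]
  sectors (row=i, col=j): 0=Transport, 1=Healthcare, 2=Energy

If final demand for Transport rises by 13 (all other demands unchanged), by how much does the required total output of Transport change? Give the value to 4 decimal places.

14.6295

Form M = I − A:
  [  0.90   -0.10   -0.26]
  [ -0.06    0.83   -0.13]
  [ -0.01   -0.06    0.96]
Leontief inverse L = M⁻¹:
  [  1.1253    0.1592    0.3263]
  [  0.0840    1.2286    0.1891]
  [  0.0170    0.0784    1.0569]
Total output x = L · d:
  x_0 = 1.1253·70 + 0.1592·64 + 0.3263·18 = 94.8357
  x_1 = 0.0840·70 + 1.2286·64 + 0.1891·18 = 87.9161
  x_2 = 0.0170·70 + 0.0784·64 + 1.0569·18 = 25.2326
Δx_0 = L[0,0] · Δd_0 = 1.1253 · 13 = 14.6295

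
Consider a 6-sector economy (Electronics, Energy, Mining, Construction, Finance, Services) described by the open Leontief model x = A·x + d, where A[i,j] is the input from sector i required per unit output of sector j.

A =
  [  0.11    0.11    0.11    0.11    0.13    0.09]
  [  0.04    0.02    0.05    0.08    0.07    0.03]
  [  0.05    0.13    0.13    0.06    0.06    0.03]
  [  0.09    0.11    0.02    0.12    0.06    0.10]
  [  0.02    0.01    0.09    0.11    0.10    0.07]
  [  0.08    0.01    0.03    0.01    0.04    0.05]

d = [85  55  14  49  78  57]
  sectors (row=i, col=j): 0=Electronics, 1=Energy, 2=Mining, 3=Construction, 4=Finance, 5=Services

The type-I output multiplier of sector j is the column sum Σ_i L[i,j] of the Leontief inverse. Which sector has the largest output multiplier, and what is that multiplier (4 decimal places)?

Form M = I − A:
  [  0.89   -0.11   -0.11   -0.11   -0.13   -0.09]
  [ -0.04    0.98   -0.05   -0.08   -0.07   -0.03]
  [ -0.05   -0.13    0.87   -0.06   -0.06   -0.03]
  [ -0.09   -0.11   -0.02    0.88   -0.06   -0.10]
  [ -0.02   -0.01   -0.09   -0.11    0.90   -0.07]
  [ -0.08   -0.01   -0.03   -0.01   -0.04    0.95]
Leontief inverse L = M⁻¹:
  [  1.1832    0.1856    0.1933    0.2072    0.2193    0.1620]
  [  0.0732    1.0560    0.0864    0.1255    0.1097    0.0643]
  [  0.0973    0.1849    1.1902    0.1259    0.1195    0.0747]
  [  0.1489    0.1632    0.0740    1.1923    0.1256    0.1564]
  [  0.0634    0.0572    0.1381    0.1676    1.1502    0.1146]
  [  0.1077    0.0367    0.0614    0.0424    0.0731    1.0758]
Total output x = L · d:
  x_0 = 1.1832·85 + 0.1856·55 + 0.1933·14 + 0.2072·49 + 0.2193·78 + 0.1620·57 = 149.9802
  x_1 = 0.0732·85 + 1.0560·55 + 0.0864·14 + 0.1255·49 + 0.1097·78 + 0.0643·57 = 83.8831
  x_2 = 0.0973·85 + 0.1849·55 + 1.1902·14 + 0.1259·49 + 0.1195·78 + 0.0747·57 = 54.8528
  x_3 = 0.1489·85 + 0.1632·55 + 0.0740·14 + 1.1923·49 + 0.1256·78 + 0.1564·57 = 99.8085
  x_4 = 0.0634·85 + 0.0572·55 + 0.1381·14 + 0.1676·49 + 1.1502·78 + 0.1146·57 = 114.9262
  x_5 = 0.1077·85 + 0.0367·55 + 0.0614·14 + 0.0424·49 + 0.0731·78 + 1.0758·57 = 81.1347
Output multipliers (column sums of L):
  Electronics: 1.6739
  Energy: 1.6836
  Mining: 1.7434
  Construction: 1.8609
  Finance: 1.7974
  Services: 1.6478

Construction (1.8609)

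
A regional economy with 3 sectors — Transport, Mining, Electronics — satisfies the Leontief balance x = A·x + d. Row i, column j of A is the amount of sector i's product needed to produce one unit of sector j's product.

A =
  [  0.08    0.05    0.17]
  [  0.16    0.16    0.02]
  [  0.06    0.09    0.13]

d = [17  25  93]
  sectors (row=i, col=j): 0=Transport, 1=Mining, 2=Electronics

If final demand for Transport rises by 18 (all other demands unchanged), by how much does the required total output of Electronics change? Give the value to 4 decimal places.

1.7872

Form M = I − A:
  [  0.92   -0.05   -0.17]
  [ -0.16    0.84   -0.02]
  [ -0.06   -0.09    0.87]
Leontief inverse L = M⁻¹:
  [  1.1170    0.0901    0.2203]
  [  0.2151    1.2108    0.0699]
  [  0.0993    0.1315    1.1718]
Total output x = L · d:
  x_0 = 1.1170·17 + 0.0901·25 + 0.2203·93 = 41.7324
  x_1 = 0.2151·17 + 1.2108·25 + 0.0699·93 = 40.4242
  x_2 = 0.0993·17 + 0.1315·25 + 1.1718·93 = 113.9565
Δx_2 = L[2,0] · Δd_0 = 0.0993 · 18 = 1.7872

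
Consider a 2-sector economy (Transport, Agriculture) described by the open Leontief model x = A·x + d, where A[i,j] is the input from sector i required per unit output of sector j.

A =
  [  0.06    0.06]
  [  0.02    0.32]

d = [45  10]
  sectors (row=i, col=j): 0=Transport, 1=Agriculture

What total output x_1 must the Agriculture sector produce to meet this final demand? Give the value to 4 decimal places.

16.1442

Form M = I − A:
  [  0.94   -0.06]
  [ -0.02    0.68]
Leontief inverse L = M⁻¹:
  [  1.0658    0.0940]
  [  0.0313    1.4734]
Total output x = L · d:
  x_0 = 1.0658·45 + 0.0940·10 = 48.9028
  x_1 = 0.0313·45 + 1.4734·10 = 16.1442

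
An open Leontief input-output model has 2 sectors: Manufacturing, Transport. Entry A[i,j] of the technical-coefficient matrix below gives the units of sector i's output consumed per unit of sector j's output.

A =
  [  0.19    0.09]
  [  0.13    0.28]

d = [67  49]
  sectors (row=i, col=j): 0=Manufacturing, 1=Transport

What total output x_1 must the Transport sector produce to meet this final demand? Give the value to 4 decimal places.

Form M = I − A:
  [  0.81   -0.09]
  [ -0.13    0.72]
Leontief inverse L = M⁻¹:
  [  1.2598    0.1575]
  [  0.2275    1.4173]
Total output x = L · d:
  x_0 = 1.2598·67 + 0.1575·49 = 92.1260
  x_1 = 0.2275·67 + 1.4173·49 = 84.6894

84.6894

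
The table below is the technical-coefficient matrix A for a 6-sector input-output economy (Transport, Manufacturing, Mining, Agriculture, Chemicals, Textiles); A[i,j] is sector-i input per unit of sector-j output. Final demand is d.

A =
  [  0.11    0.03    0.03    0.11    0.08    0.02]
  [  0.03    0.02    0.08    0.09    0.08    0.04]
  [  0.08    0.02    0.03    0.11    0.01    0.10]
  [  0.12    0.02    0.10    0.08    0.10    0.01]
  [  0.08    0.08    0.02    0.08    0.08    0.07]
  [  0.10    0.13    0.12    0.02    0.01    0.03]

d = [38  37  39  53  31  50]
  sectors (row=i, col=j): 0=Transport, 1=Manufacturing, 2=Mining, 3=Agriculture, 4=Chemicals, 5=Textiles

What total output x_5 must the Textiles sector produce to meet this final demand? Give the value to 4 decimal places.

Form M = I − A:
  [  0.89   -0.03   -0.03   -0.11   -0.08   -0.02]
  [ -0.03    0.98   -0.08   -0.09   -0.08   -0.04]
  [ -0.08   -0.02    0.97   -0.11   -0.01   -0.10]
  [ -0.12   -0.02   -0.10    0.92   -0.10   -0.01]
  [ -0.08   -0.08   -0.02   -0.08    0.92   -0.07]
  [ -0.10   -0.13   -0.12   -0.02   -0.01    0.97]
Leontief inverse L = M⁻¹:
  [  1.1700    0.0566    0.0659    0.1652    0.1258    0.0440]
  [  0.0817    1.0462    0.1135    0.1371    0.1149    0.0662]
  [  0.1366    0.0489    1.0711    0.1558    0.0460    0.1202]
  [  0.1861    0.0494    0.1360    1.1440    0.1468    0.0423]
  [  0.1397    0.1130    0.0627    0.1352    1.1254    0.0966]
  [  0.1537    0.1543    0.1580    0.0797    0.0487    1.0611]
Total output x = L · d:
  x_0 = 1.1700·38 + 0.0566·37 + 0.0659·39 + 0.1652·53 + 0.1258·31 + 0.0440·50 = 63.9840
  x_1 = 0.0817·38 + 1.0462·37 + 0.1135·39 + 0.1371·53 + 0.1149·31 + 0.0662·50 = 60.3846
  x_2 = 0.1366·38 + 0.0489·37 + 1.0711·39 + 0.1558·53 + 0.0460·31 + 0.1202·50 = 64.4631
  x_3 = 0.1861·38 + 0.0494·37 + 0.1360·39 + 1.1440·53 + 0.1468·31 + 0.0423·50 = 81.4989
  x_4 = 0.1397·38 + 0.1130·37 + 0.0627·39 + 0.1352·53 + 1.1254·31 + 0.0966·50 = 58.8190
  x_5 = 0.1537·38 + 0.1543·37 + 0.1580·39 + 0.0797·53 + 0.0487·31 + 1.0611·50 = 76.4970

76.4970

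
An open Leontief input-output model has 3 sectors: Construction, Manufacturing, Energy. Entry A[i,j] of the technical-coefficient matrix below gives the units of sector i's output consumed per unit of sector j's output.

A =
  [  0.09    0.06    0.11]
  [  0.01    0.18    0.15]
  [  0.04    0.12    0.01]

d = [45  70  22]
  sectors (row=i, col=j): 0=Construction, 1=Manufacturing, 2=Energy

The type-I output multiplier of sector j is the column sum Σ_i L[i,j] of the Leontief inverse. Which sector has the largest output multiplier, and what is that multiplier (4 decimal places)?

Manufacturing (1.5059)

Form M = I − A:
  [  0.91   -0.06   -0.11]
  [ -0.01    0.82   -0.15]
  [ -0.04   -0.12    0.99]
Leontief inverse L = M⁻¹:
  [  1.1061    0.1012    0.1382]
  [  0.0222    1.2492    0.1917]
  [  0.0474    0.1555    1.0389]
Total output x = L · d:
  x_0 = 1.1061·45 + 0.1012·70 + 0.1382·22 = 59.8963
  x_1 = 0.0222·45 + 1.2492·70 + 0.1917·22 = 92.6585
  x_2 = 0.0474·45 + 0.1555·70 + 1.0389·22 = 35.8736
Output multipliers (column sums of L):
  Construction: 1.1756
  Manufacturing: 1.5059
  Energy: 1.3689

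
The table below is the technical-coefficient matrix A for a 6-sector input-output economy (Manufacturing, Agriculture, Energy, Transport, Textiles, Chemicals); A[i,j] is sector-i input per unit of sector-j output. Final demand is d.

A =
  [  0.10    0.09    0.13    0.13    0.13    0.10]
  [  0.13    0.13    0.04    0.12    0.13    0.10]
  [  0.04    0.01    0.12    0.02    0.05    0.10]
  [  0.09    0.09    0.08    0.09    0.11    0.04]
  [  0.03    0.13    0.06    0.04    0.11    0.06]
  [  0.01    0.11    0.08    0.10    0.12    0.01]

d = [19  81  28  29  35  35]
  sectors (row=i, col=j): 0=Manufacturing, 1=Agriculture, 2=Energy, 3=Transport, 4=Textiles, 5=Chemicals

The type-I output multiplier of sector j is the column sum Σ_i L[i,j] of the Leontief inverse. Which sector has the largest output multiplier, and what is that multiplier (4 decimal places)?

Form M = I − A:
  [  0.90   -0.09   -0.13   -0.13   -0.13   -0.10]
  [ -0.13    0.87   -0.04   -0.12   -0.13   -0.10]
  [ -0.04   -0.01    0.88   -0.02   -0.05   -0.10]
  [ -0.09   -0.09   -0.08    0.91   -0.11   -0.04]
  [ -0.03   -0.13   -0.06   -0.04    0.89   -0.06]
  [ -0.01   -0.11   -0.08   -0.10   -0.12    0.99]
Leontief inverse L = M⁻¹:
  [  1.1880    0.2154    0.2430    0.2366    0.2738    0.1925]
  [  0.2244    1.2650    0.1487    0.2356    0.2809    0.1920]
  [  0.0732    0.0627    1.1766    0.0652    0.1132    0.1421]
  [  0.1600    0.1867    0.1639    1.1720    0.2198    0.1123]
  [  0.0897    0.2177    0.1264    0.1106    1.2056    0.1214]
  [  0.0699    0.1930    0.1459    0.1656    0.2115    1.0709]
Total output x = L · d:
  x_0 = 1.1880·19 + 0.2154·81 + 0.2430·28 + 0.2366·29 + 0.2738·35 + 0.1925·35 = 70.0053
  x_1 = 0.2244·19 + 1.2650·81 + 0.1487·28 + 0.2356·29 + 0.2809·35 + 0.1920·35 = 134.2712
  x_2 = 0.0732·19 + 0.0627·81 + 1.1766·28 + 0.0652·29 + 0.1132·35 + 0.1421·35 = 50.2388
  x_3 = 0.1600·19 + 0.1867·81 + 0.1639·28 + 1.1720·29 + 0.2198·35 + 0.1123·35 = 68.3641
  x_4 = 0.0897·19 + 0.2177·81 + 0.1264·28 + 0.1106·29 + 1.2056·35 + 0.1214·35 = 72.5264
  x_5 = 0.0699·19 + 0.1930·81 + 0.1459·28 + 0.1656·29 + 0.2115·35 + 1.0709·35 = 70.7359
Output multipliers (column sums of L):
  Manufacturing: 1.8051
  Agriculture: 2.1405
  Energy: 2.0044
  Transport: 1.9856
  Textiles: 2.3048
  Chemicals: 1.8310

Textiles (2.3048)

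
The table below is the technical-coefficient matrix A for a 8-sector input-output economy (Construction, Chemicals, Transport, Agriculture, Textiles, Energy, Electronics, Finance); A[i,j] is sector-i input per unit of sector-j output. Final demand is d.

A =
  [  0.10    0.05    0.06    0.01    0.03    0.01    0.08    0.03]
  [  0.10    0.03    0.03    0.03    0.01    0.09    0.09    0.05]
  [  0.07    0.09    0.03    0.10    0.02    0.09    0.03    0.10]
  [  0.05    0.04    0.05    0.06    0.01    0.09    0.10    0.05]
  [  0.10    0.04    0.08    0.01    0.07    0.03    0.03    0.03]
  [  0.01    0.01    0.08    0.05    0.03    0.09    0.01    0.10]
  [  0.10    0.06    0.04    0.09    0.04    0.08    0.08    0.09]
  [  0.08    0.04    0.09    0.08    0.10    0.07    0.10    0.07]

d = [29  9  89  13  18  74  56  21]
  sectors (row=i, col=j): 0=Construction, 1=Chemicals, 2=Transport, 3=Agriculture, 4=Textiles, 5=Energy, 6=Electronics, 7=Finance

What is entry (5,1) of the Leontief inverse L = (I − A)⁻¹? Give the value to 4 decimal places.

Form M = I − A:
  [  0.90   -0.05   -0.06   -0.01   -0.03   -0.01   -0.08   -0.03]
  [ -0.10    0.97   -0.03   -0.03   -0.01   -0.09   -0.09   -0.05]
  [ -0.07   -0.09    0.97   -0.10   -0.02   -0.09   -0.03   -0.10]
  [ -0.05   -0.04   -0.05    0.94   -0.01   -0.09   -0.10   -0.05]
  [ -0.10   -0.04   -0.08   -0.01    0.93   -0.03   -0.03   -0.03]
  [ -0.01   -0.01   -0.08   -0.05   -0.03    0.91   -0.01   -0.10]
  [ -0.10   -0.06   -0.04   -0.09   -0.04   -0.08    0.92   -0.09]
  [ -0.08   -0.04   -0.09   -0.08   -0.10   -0.07   -0.10    0.93]
Leontief inverse L = M⁻¹:
  [  1.1585    0.0847    0.0981    0.0476    0.0562    0.0544    0.1280    0.0751]
  [  0.1601    1.0659    0.0777    0.0748    0.0413    0.1443    0.1433    0.1056]
  [  0.1420    0.1318    1.0893    0.1544    0.0584    0.1610    0.0992    0.1659]
  [  0.1118    0.0784    0.0994    1.1111    0.0421    0.1524    0.1565    0.1111]
  [  0.1582    0.0751    0.1212    0.0462    1.0980    0.0743    0.0749    0.0753]
  [  0.0591    0.0427    0.1258    0.0952    0.0618    1.1443    0.0549    0.1532]
  [  0.1822    0.1084    0.1046    0.1500    0.0830    0.1547    1.1551    0.1621]
  [  0.1710    0.0956    0.1595    0.1461    0.1475    0.1503    0.1766    1.1489]
Total output x = L · d:
  x_0 = 1.1585·29 + 0.0847·9 + 0.0981·89 + 0.0476·13 + 0.0562·18 + 0.0544·74 + 0.1280·56 + 0.0751·21 = 57.4913
  x_1 = 0.1601·29 + 1.0659·9 + 0.0777·89 + 0.0748·13 + 0.0413·18 + 0.1443·74 + 0.1433·56 + 0.1056·21 = 43.7903
  x_2 = 0.1420·29 + 0.1318·9 + 1.0893·89 + 0.1544·13 + 0.0584·18 + 0.1610·74 + 0.0992·56 + 0.1659·21 = 126.2684
  x_3 = 0.1118·29 + 0.0784·9 + 0.0994·89 + 1.1111·13 + 0.0421·18 + 0.1524·74 + 0.1565·56 + 0.1111·21 = 50.3758
  x_4 = 0.1582·29 + 0.0751·9 + 0.1212·89 + 0.0462·13 + 1.0980·18 + 0.0743·74 + 0.0749·56 + 0.0753·21 = 47.6909
  x_5 = 0.0591·29 + 0.0427·9 + 0.1258·89 + 0.0952·13 + 0.0618·18 + 1.1443·74 + 0.0549·56 + 0.1532·21 = 106.6161
  x_6 = 0.1822·29 + 0.1084·9 + 0.1046·89 + 0.1500·13 + 0.0830·18 + 0.1547·74 + 1.1551·56 + 0.1621·21 = 98.5567
  x_7 = 0.1710·29 + 0.0956·9 + 0.1595·89 + 0.1461·13 + 0.1475·18 + 0.1503·74 + 0.1766·56 + 1.1489·21 = 69.7129

L[5,1] = 0.0427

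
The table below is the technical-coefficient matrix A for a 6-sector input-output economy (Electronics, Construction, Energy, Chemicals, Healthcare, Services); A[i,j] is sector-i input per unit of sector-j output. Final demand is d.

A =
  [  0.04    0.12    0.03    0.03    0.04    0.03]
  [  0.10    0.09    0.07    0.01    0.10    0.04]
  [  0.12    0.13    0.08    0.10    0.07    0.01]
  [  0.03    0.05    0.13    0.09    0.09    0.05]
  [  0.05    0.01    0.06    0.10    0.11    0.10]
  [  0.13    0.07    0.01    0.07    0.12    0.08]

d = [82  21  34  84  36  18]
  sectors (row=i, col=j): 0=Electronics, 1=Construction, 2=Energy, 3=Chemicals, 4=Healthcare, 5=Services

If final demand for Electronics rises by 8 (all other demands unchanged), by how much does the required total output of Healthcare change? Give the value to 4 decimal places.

Form M = I − A:
  [  0.96   -0.12   -0.03   -0.03   -0.04   -0.03]
  [ -0.10    0.91   -0.07   -0.01   -0.10   -0.04]
  [ -0.12   -0.13    0.92   -0.10   -0.07   -0.01]
  [ -0.03   -0.05   -0.13    0.91   -0.09   -0.05]
  [ -0.05   -0.01   -0.06   -0.10    0.89   -0.10]
  [ -0.13   -0.07   -0.01   -0.07   -0.12    0.92]
Leontief inverse L = M⁻¹:
  [  1.0797    0.1595    0.0616    0.0576    0.0846    0.0551]
  [  0.1535    1.1456    0.1110    0.0533    0.1600    0.0763]
  [  0.1825    0.2008    1.1397    0.1531    0.1427    0.0509]
  [  0.0908    0.1101    0.1849    1.1478    0.1591    0.0894]
  [  0.1059    0.0622    0.1088    0.1568    1.1792    0.1440]
  [  0.1869    0.1284    0.0578    0.1216    0.1916    1.1267]
Total output x = L · d:
  x_0 = 1.0797·82 + 0.1595·21 + 0.0616·34 + 0.0576·84 + 0.0846·36 + 0.0551·18 = 102.8547
  x_1 = 0.1535·82 + 1.1456·21 + 0.1110·34 + 0.0533·84 + 0.1600·36 + 0.0763·18 = 52.0306
  x_2 = 0.1825·82 + 0.2008·21 + 1.1397·34 + 0.1531·84 + 0.1427·36 + 0.0509·18 = 76.8406
  x_3 = 0.0908·82 + 0.1101·21 + 0.1849·34 + 1.1478·84 + 0.1591·36 + 0.0894·18 = 119.7988
  x_4 = 0.1059·82 + 0.0622·21 + 0.1088·34 + 0.1568·84 + 1.1792·36 + 0.1440·18 = 71.9011
  x_5 = 0.1869·82 + 0.1284·21 + 0.0578·34 + 0.1216·84 + 0.1916·36 + 1.1267·18 = 57.3866
Δx_4 = L[4,0] · Δd_0 = 0.1059 · 8 = 0.8472

0.8472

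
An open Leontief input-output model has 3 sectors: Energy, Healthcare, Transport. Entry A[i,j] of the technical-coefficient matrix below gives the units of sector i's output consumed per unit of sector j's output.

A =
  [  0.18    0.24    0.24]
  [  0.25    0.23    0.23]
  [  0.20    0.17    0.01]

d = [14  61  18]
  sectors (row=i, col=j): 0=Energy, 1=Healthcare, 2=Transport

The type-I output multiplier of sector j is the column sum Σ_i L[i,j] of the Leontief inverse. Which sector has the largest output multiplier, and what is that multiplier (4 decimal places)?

Form M = I − A:
  [  0.82   -0.24   -0.24]
  [ -0.25    0.77   -0.23]
  [ -0.20   -0.17    0.99]
Leontief inverse L = M⁻¹:
  [  1.5212    0.5856    0.5048]
  [  0.6173    1.6066    0.5229]
  [  0.4133    0.3942    1.2019]
Total output x = L · d:
  x_0 = 1.5212·14 + 0.5856·61 + 0.5048·18 = 66.1035
  x_1 = 0.6173·14 + 1.6066·61 + 0.5229·18 = 116.0556
  x_2 = 0.4133·14 + 0.3942·61 + 1.2019·18 = 51.4648
Output multipliers (column sums of L):
  Energy: 2.5518
  Healthcare: 2.5863
  Transport: 2.2296

Healthcare (2.5863)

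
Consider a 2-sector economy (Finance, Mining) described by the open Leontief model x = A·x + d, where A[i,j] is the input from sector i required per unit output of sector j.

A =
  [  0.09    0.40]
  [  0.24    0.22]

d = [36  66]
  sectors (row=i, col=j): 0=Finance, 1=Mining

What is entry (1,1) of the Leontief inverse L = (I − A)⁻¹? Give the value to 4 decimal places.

L[1,1] = 1.4826

Form M = I − A:
  [  0.91   -0.40]
  [ -0.24    0.78]
Leontief inverse L = M⁻¹:
  [  1.2708    0.6517]
  [  0.3910    1.4826]
Total output x = L · d:
  x_0 = 1.2708·36 + 0.6517·66 = 88.7586
  x_1 = 0.3910·36 + 1.4826·66 = 111.9257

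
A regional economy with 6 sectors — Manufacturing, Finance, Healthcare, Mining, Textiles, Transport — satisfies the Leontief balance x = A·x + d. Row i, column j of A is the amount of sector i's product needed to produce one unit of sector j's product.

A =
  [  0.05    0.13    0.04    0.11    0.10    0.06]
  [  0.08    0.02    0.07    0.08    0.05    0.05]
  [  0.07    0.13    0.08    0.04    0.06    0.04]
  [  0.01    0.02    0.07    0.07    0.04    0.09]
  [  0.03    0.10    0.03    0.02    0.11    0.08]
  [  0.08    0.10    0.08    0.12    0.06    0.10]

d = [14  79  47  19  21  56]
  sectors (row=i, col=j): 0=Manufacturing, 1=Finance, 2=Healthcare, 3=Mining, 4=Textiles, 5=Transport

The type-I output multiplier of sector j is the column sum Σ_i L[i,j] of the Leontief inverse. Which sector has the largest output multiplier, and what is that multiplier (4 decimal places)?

Form M = I − A:
  [  0.95   -0.13   -0.04   -0.11   -0.10   -0.06]
  [ -0.08    0.98   -0.07   -0.08   -0.05   -0.05]
  [ -0.07   -0.13    0.92   -0.04   -0.06   -0.04]
  [ -0.01   -0.02   -0.07    0.93   -0.04   -0.09]
  [ -0.03   -0.10   -0.03   -0.02    0.89   -0.08]
  [ -0.08   -0.10   -0.08   -0.12   -0.06    0.90]
Leontief inverse L = M⁻¹:
  [  1.0916    0.1879    0.0898    0.1677    0.1547    0.1177]
  [  0.1099    1.0704    0.1066    0.1235    0.0914    0.0920]
  [  0.1101    0.1854    1.1238    0.0908    0.1084    0.0863]
  [  0.0376    0.0619    0.1041    1.1076    0.0731    0.1278]
  [  0.0652    0.1496    0.0676    0.0644    1.1552    0.1248]
  [  0.1284    0.1703    0.1381    0.1887    0.1203    1.1648]
Total output x = L · d:
  x_0 = 1.0916·14 + 0.1879·79 + 0.0898·47 + 0.1677·19 + 0.1547·21 + 0.1177·56 = 47.3798
  x_1 = 0.1099·14 + 1.0704·79 + 0.1066·47 + 0.1235·19 + 0.0914·21 + 0.0920·56 = 100.5271
  x_2 = 0.1101·14 + 0.1854·79 + 1.1238·47 + 0.0908·19 + 0.1084·21 + 0.0863·56 = 77.8406
  x_3 = 0.0376·14 + 0.0619·79 + 0.1041·47 + 1.1076·19 + 0.0731·21 + 0.1278·56 = 40.0497
  x_4 = 0.0652·14 + 0.1496·79 + 0.0676·47 + 0.0644·19 + 1.1552·21 + 0.1248·56 = 48.3790
  x_5 = 0.1284·14 + 0.1703·79 + 0.1381·47 + 0.1887·19 + 0.1203·21 + 1.1648·56 = 93.0878
Output multipliers (column sums of L):
  Manufacturing: 1.5429
  Finance: 1.8255
  Healthcare: 1.6301
  Mining: 1.7426
  Textiles: 1.7032
  Transport: 1.7135

Finance (1.8255)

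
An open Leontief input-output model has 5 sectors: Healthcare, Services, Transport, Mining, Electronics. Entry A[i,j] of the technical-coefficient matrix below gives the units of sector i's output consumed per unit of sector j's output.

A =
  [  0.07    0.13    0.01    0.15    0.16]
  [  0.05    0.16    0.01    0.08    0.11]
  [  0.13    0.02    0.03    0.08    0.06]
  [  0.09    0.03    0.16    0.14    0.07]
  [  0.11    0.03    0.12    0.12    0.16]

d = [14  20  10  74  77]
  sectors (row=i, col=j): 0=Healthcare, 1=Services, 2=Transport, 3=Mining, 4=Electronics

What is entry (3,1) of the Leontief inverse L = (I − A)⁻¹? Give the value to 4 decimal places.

L[3,1] = 0.0831

Form M = I − A:
  [  0.93   -0.13   -0.01   -0.15   -0.16]
  [ -0.05    0.84   -0.01   -0.08   -0.11]
  [ -0.13   -0.02    0.97   -0.08   -0.06]
  [ -0.09   -0.03   -0.16    0.86   -0.07]
  [ -0.11   -0.03   -0.12   -0.12    0.84]
Leontief inverse L = M⁻¹:
  [  1.1575    0.2007    0.0922    0.2676    0.2756]
  [  0.1150    1.2230    0.0664    0.1680    0.2008]
  [  0.1849    0.0646    1.0759    0.1570    0.1336]
  [  0.1764    0.0831    0.2285    1.2455    0.1646]
  [  0.2073    0.0911    0.2008    0.2414    1.2763]
Total output x = L · d:
  x_0 = 1.1575·14 + 0.2007·20 + 0.0922·10 + 0.2676·74 + 0.2756·77 = 62.1678
  x_1 = 0.1150·14 + 1.2230·20 + 0.0664·10 + 0.1680·74 + 0.2008·77 = 54.6316
  x_2 = 0.1849·14 + 0.0646·20 + 1.0759·10 + 0.1570·74 + 0.1336·77 = 36.5438
  x_3 = 0.1764·14 + 0.0831·20 + 0.2285·10 + 1.2455·74 + 0.1646·77 = 111.2584
  x_4 = 0.2073·14 + 0.0911·20 + 0.2008·10 + 0.2414·74 + 1.2763·77 = 122.8734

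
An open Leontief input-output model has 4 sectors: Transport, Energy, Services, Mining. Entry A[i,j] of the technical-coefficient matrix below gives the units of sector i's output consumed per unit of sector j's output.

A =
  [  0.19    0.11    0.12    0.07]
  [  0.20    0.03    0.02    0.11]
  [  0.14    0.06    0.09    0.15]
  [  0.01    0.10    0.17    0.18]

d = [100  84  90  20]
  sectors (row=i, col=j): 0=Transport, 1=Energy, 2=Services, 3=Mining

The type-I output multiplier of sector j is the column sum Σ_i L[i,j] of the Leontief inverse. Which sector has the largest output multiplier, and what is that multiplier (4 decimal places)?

Form M = I − A:
  [  0.81   -0.11   -0.12   -0.07]
  [ -0.20    0.97   -0.02   -0.11]
  [ -0.14   -0.06    0.91   -0.15]
  [ -0.01   -0.10   -0.17    0.82]
Leontief inverse L = M⁻¹:
  [  1.3177    0.1805    0.2105    0.1752]
  [  0.2880    1.0890    0.0971    0.1884]
  [  0.2383    0.1261    1.1804    0.2532]
  [  0.1006    0.1612    0.2591    1.2971]
Total output x = L · d:
  x_0 = 1.3177·100 + 0.1805·84 + 0.2105·90 + 0.1752·20 = 169.3750
  x_1 = 0.2880·100 + 1.0890·84 + 0.0971·90 + 0.1884·20 = 132.7878
  x_2 = 0.2383·100 + 0.1261·84 + 1.1804·90 + 0.2532·20 = 145.7240
  x_3 = 0.1006·100 + 0.1612·84 + 0.2591·90 + 1.2971·20 = 72.8605
Output multipliers (column sums of L):
  Transport: 1.9446
  Energy: 1.5568
  Services: 1.7471
  Mining: 1.9139

Transport (1.9446)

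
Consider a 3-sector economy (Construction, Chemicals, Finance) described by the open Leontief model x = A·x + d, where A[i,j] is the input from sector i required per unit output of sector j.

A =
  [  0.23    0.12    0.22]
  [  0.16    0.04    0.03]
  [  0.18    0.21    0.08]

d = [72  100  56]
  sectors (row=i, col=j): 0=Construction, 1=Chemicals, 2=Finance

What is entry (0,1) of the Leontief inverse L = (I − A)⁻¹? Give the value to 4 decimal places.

Form M = I − A:
  [  0.77   -0.12   -0.22]
  [ -0.16    0.96   -0.03]
  [ -0.18   -0.21    0.92]
Leontief inverse L = M⁻¹:
  [  1.4340    0.2561    0.3513]
  [  0.2496    1.0937    0.0953]
  [  0.3375    0.2998    1.1774]
Total output x = L · d:
  x_0 = 1.4340·72 + 0.2561·100 + 0.3513·56 = 148.5309
  x_1 = 0.2496·72 + 1.0937·100 + 0.0953·56 = 132.6785
  x_2 = 0.3375·72 + 0.2998·100 + 1.1774·56 = 120.2153

L[0,1] = 0.2561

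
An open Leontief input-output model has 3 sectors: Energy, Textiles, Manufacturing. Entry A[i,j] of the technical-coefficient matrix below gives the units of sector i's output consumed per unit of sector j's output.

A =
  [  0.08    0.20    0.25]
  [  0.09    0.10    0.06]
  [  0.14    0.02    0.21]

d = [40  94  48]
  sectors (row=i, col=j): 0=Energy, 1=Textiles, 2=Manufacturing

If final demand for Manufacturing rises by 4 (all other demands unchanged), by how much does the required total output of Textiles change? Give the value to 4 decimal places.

0.5136

Form M = I − A:
  [  0.92   -0.20   -0.25]
  [ -0.09    0.90   -0.06]
  [ -0.14   -0.02    0.79]
Leontief inverse L = M⁻¹:
  [  1.1729    0.2693    0.3916]
  [  0.1314    1.1432    0.1284]
  [  0.2112    0.0767    1.3385]
Total output x = L · d:
  x_0 = 1.1729·40 + 0.2693·94 + 0.3916·48 = 91.0329
  x_1 = 0.1314·40 + 1.1432·94 + 0.1284·48 = 118.8745
  x_2 = 0.2112·40 + 0.0767·94 + 1.3385·48 = 79.9014
Δx_1 = L[1,2] · Δd_2 = 0.1284 · 4 = 0.5136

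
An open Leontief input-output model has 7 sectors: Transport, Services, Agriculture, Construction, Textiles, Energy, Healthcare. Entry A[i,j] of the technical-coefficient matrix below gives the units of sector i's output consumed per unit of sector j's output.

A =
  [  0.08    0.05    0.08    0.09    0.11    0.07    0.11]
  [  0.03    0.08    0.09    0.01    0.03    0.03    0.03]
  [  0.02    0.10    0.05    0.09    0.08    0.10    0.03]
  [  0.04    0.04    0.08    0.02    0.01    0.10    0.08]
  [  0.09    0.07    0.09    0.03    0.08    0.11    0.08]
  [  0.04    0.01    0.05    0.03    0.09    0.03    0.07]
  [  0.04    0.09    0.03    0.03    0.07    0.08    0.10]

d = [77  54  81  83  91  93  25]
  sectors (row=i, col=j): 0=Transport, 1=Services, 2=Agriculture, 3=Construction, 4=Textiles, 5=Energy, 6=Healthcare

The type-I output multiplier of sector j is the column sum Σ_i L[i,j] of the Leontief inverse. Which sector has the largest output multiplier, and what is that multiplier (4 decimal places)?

Energy (1.9089)

Form M = I − A:
  [  0.92   -0.05   -0.08   -0.09   -0.11   -0.07   -0.11]
  [ -0.03    0.92   -0.09   -0.01   -0.03   -0.03   -0.03]
  [ -0.02   -0.10    0.95   -0.09   -0.08   -0.10   -0.03]
  [ -0.04   -0.04   -0.08    0.98   -0.01   -0.10   -0.08]
  [ -0.09   -0.07   -0.09   -0.03    0.92   -0.11   -0.08]
  [ -0.04   -0.01   -0.05   -0.03   -0.09    0.97   -0.07]
  [ -0.04   -0.09   -0.03   -0.03   -0.07   -0.08    0.90]
Leontief inverse L = M⁻¹:
  [  1.1325    0.1175    0.1490    0.1348    0.1826    0.1508    0.1872]
  [  0.0526    1.1166    0.1247    0.0336    0.0652    0.0671    0.0618]
  [  0.0573    0.1482    1.1048    0.1196    0.1307    0.1566    0.0832]
  [  0.0679    0.0801    0.1184    1.0483    0.0560    0.1443    0.1243]
  [  0.1377    0.1315    0.1535    0.0734    1.1508    0.1802    0.1492]
  [  0.0706    0.0487    0.0880    0.0556    0.1323    1.0767    0.1136]
  [  0.0767    0.1390    0.0796    0.0589    0.1221    0.1332    1.1542]
Total output x = L · d:
  x_0 = 1.1325·77 + 0.1175·54 + 0.1490·81 + 0.1348·83 + 0.1826·91 + 0.1508·93 + 0.1872·25 = 152.1240
  x_1 = 0.0526·77 + 1.1166·54 + 0.1247·81 + 0.0336·83 + 0.0652·91 + 0.0671·93 + 0.0618·25 = 90.9515
  x_2 = 0.0573·77 + 0.1482·54 + 1.1048·81 + 0.1196·83 + 0.1307·91 + 0.1566·93 + 0.0832·25 = 140.3656
  x_3 = 0.0679·77 + 0.0801·54 + 0.1184·81 + 1.0483·83 + 0.0560·91 + 0.1443·93 + 0.1243·25 = 127.7728
  x_4 = 0.1377·77 + 0.1315·54 + 0.1535·81 + 0.0734·83 + 1.1508·91 + 0.1802·93 + 0.1492·25 = 161.4378
  x_5 = 0.0706·77 + 0.0487·54 + 0.0880·81 + 0.0556·83 + 0.1323·91 + 1.0767·93 + 0.1136·25 = 134.8177
  x_6 = 0.0767·77 + 0.1390·54 + 0.0796·81 + 0.0589·83 + 0.1221·91 + 0.1332·93 + 1.1542·25 = 77.1120
Output multipliers (column sums of L):
  Transport: 1.5953
  Services: 1.7815
  Agriculture: 1.8180
  Construction: 1.5242
  Textiles: 1.8397
  Energy: 1.9089
  Healthcare: 1.8736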